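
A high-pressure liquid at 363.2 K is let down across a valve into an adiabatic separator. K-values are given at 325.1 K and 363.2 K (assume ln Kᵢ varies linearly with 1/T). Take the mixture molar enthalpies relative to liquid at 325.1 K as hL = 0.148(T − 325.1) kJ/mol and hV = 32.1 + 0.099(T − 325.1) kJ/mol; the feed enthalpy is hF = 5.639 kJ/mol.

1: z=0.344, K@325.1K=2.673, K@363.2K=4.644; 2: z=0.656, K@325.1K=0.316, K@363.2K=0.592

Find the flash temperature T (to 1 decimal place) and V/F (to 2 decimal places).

Adiabatic flash: solve Rachford–Rice at each trial T, then check hF = ψ·hV(T) + (1−ψ)·hL(T).
  T = 325.1 K: K = (2.673, 0.316), RR gives ψ = 0.111, H_out = 3.557 kJ/mol
  T = 363.2 K: K = (4.644, 0.592), RR gives ψ = 0.663, H_out = 25.687 kJ/mol
  T = 344.1 K: K = (3.575, 0.440), RR gives ψ = 0.359, H_out = 14.009 kJ/mol
  T = 334.6 K: K = (3.104, 0.375), RR gives ψ = 0.238, H_out = 8.941 kJ/mol
  T = 329.9 K: K = (2.886, 0.345), RR gives ψ = 0.177, H_out = 6.355 kJ/mol
  T = 327.5 K: K = (2.778, 0.330), RR gives ψ = 0.145, H_out = 4.981 kJ/mol
Linear interpolation between T = 327.5 (H_out = 4.981) and T = 329.9 (H_out = 6.355) on hF = 5.639 gives T ≈ 328.6 K, at which ψ = 0.16.

T = 328.6 K, V/F = 0.16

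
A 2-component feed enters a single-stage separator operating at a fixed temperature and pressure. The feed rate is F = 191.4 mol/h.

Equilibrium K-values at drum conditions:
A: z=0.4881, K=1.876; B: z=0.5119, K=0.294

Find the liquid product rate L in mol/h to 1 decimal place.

L = 170.9 mol/h

Material balance + equilibrium reduce to Σ zᵢ(Kᵢ−1)/(1+V/F(Kᵢ−1)) = 0.
Feasibility: ΣzᵢKᵢ = 1.0662, Σzᵢ/Kᵢ = 2.0013 — both > 1, two phases present.
Iterate (Newton) starting at V/F = 0.5:
  V/F = 0.5000: g = -0.26124, g' = -0.7907 → V/F = 0.1696
  V/F = 0.1696: g = -0.03829, g' = -0.6132 → V/F = 0.1072
  V/F = 0.1072: g = -0.00009, g' = -0.6117 → V/F = 0.1070
Converged at V/F = 0.1070.
Then V = V/F·F = 0.1070·191.4 = 20.5 mol/h and L = F − V = 170.9 mol/h.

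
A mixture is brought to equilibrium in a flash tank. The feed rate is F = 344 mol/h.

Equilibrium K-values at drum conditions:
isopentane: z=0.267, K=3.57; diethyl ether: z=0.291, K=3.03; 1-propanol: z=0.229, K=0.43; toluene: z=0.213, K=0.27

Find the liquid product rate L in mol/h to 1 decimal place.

Rachford–Rice: g(β) = Σ zᵢ(Kᵢ−1)/(1+β(Kᵢ−1)) = 0.
g(0) = ΣzᵢKᵢ − 1 = 0.991 and g(1) = 1 − Σzᵢ/Kᵢ = -0.492, so a root lies in (0, 1).
Iterate (Newton) starting at β = 0.5:
  β = 0.500: g = 0.1660, g' = -1.060 → β = 0.657
  β = 0.657: g = 0.0013, g' = -1.073 → β = 0.658
Converged at β = 0.658.
Then V = β·F = 0.6578·344 = 226.3 mol/h and L = F − V = 117.7 mol/h.

L = 117.7 mol/h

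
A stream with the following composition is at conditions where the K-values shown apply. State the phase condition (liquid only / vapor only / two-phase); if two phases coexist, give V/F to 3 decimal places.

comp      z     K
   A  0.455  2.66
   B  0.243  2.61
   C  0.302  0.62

vapor only

ΣzᵢKᵢ = 2.032; Σzᵢ/Kᵢ = 0.751.
Since Σzᵢ/Kᵢ < 1 the mixture is above its dew point — single vapor phase.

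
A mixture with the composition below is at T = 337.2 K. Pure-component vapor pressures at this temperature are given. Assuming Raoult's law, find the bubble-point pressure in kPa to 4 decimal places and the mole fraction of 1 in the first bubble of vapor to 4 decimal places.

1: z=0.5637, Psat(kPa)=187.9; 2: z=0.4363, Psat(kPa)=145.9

At the bubble point ψ → 0, so ΣzᵢKᵢ = 1 with Kᵢ = Pᵢˢᵃᵗ/P ⇒ P = ΣzᵢPᵢˢᵃᵗ.
P = 0.5637·187.9 + 0.4363·145.9 = 169.5754 kPa
yᵢ = zᵢPᵢˢᵃᵗ/P ⇒ y_1 = 0.5637·187.9/169.5754 = 0.6246

Pbub = 169.5754 kPa, y_1 = 0.6246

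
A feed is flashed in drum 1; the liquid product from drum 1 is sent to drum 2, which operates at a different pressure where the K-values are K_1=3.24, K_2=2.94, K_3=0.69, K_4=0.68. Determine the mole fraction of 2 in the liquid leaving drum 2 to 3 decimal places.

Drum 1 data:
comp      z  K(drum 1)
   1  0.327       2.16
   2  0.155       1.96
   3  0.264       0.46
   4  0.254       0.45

x_2 (drum 2) = 0.046

Drum 1:
Newton–Raphson from ψ₁ = 0.5:
  ψ₁ = 0.500: g = -0.0474, g' = -0.532 → ψ₁ = 0.411
Converged at ψ₁ = 0.411.
Drum-1 compositions:
  1: x = 0.221, y = 0.478
  2: x = 0.111, y = 0.218
  3: x = 0.339, y = 0.156
  4: x = 0.328, y = 0.148
Drum-2 feed = drum-1 liquid: z₂ = (0.2215, 0.1112, 0.3392, 0.3281).
Drum 2:
Rachford–Rice: g(ψ₂) = Σ zᵢ(Kᵢ−1)/(1+ψ₂(Kᵢ−1)) = 0.
Feasibility: ΣzᵢKᵢ = 1.502, Σzᵢ/Kᵢ = 1.080 — both > 1, two phases present.
Newton iteration, ψ₂⁰ = 0.43:
  ψ₂ = 0.430: g = 0.1272, g' = -0.501 → ψ₂ = 0.684
  ψ₂ = 0.684: g = 0.0208, g' = -0.358 → ψ₂ = 0.742
  ψ₂ = 0.742: g = 0.0006, g' = -0.340 → ψ₂ = 0.744
Converged at ψ₂ = 0.744.
  1: x = 0.083, y = 0.269
  2: x = 0.046, y = 0.134
  3: x = 0.441, y = 0.304
  4: x = 0.431, y = 0.293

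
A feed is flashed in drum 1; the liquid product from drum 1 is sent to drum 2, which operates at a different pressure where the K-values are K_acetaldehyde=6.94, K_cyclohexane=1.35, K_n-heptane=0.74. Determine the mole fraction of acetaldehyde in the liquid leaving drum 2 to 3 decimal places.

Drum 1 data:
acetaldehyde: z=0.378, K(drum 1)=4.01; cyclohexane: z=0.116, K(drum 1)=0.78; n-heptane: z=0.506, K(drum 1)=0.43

Drum 1:
Let ψ₁ = V/F and solve Σ zᵢ(Kᵢ−1)/(1+ψ₁(Kᵢ−1)) = 0.
Feasibility: ΣzᵢKᵢ = 1.824, Σzᵢ/Kᵢ = 1.420 — both > 1, two phases present.
Newton iteration, ψ₁⁰ = 0.54:
  ψ₁ = 0.540: g = -0.0123, g' = -0.847 → ψ₁ = 0.526
Converged at ψ₁ = 0.526.
Drum-1 compositions:
  acetaldehyde: x = 0.146, y = 0.587
  cyclohexane: x = 0.131, y = 0.102
  n-heptane: x = 0.722, y = 0.311
Drum-2 feed = drum-1 liquid: z₂ = (0.1464, 0.1312, 0.7224).
Drum 2:
Material balance + equilibrium reduce to Σ zᵢ(Kᵢ−1)/(1+ψ₂(Kᵢ−1)) = 0.
g(0) = ΣzᵢKᵢ − 1 = 0.728 and g(1) = 1 − Σzᵢ/Kᵢ = -0.095, so a root lies in (0, 1).
Iterate (Newton) starting at ψ₂ = 0.62:
  ψ₂ = 0.620: g = -0.0005, g' = -0.316 → ψ₂ = 0.618
Converged at ψ₂ = 0.618.
  acetaldehyde: x = 0.031, y = 0.217
  cyclohexane: x = 0.108, y = 0.146
  n-heptane: x = 0.861, y = 0.637

x_acetaldehyde (drum 2) = 0.031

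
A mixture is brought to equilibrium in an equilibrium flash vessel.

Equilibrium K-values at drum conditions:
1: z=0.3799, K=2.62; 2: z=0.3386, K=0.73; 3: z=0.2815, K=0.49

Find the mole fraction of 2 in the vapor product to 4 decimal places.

Iterate (Newton) starting at V/F = 0.56:
  V/F = 0.5600: g = 0.01403, g' = -0.4518 → V/F = 0.5910
  V/F = 0.5910: g = 0.00011, g' = -0.4452 → V/F = 0.5913
Converged at V/F = 0.5913.
Compositions from xᵢ = zᵢ/(1+V/F(Kᵢ−1)), yᵢ = Kᵢxᵢ:
  1: x = 0.1940, y = 0.5084
  2: x = 0.4029, y = 0.2941
  3: x = 0.4030, y = 0.1975

y_2 = 0.2941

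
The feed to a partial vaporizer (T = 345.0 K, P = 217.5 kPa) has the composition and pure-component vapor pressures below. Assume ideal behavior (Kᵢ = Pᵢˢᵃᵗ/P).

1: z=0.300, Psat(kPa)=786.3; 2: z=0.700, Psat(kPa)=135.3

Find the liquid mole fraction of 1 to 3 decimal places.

Raoult's law: Kᵢ = Pᵢˢᵃᵗ/P = Pᵢˢᵃᵗ/217.5.
  K_1 = 786.3/217.5 = 3.61517, K_2 = 135.3/217.5 = 0.62207
Material balance + equilibrium reduce to Σ zᵢ(Kᵢ−1)/(1+V/F(Kᵢ−1)) = 0.
Feasibility: ΣzᵢKᵢ = 1.520, Σzᵢ/Kᵢ = 1.208 — both > 1, two phases present.
Binary case is linear: z₁(K₁−1)(1+V/F(K₂−1)) + z₂(K₂−1)(1+V/F(K₁−1)) = 0
⇒ V/F = [z₁(K₁−1)+z₂(K₂−1)] / [−(K₁−1)(K₂−1)] = 0.5200/0.9884 = 0.526
Compositions from xᵢ = zᵢ/(1+V/F(Kᵢ−1)), yᵢ = Kᵢxᵢ:
  1: x = 0.126, y = 0.456
  2: x = 0.874, y = 0.544

x_1 = 0.126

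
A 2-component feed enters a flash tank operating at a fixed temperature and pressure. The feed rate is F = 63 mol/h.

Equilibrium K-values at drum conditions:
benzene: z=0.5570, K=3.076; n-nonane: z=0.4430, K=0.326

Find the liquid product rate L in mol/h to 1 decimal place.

Let ψ = V/F and solve Σ zᵢ(Kᵢ−1)/(1+ψ(Kᵢ−1)) = 0.
Check two-phase: ΣzᵢKᵢ = 1.8578 > 1 and Σzᵢ/Kᵢ = 1.5400 > 1, so g(0) = 0.8578 > 0 and g(1) = -0.5400 < 0.
Newton–Raphson from ψ = 0.5:
  ψ = 0.5000: g = 0.11704, g' = -1.0358 → ψ = 0.6130
Converged at ψ = 0.6130.
Then V = ψ·F = 0.6130·63 = 38.6 mol/h and L = F − V = 24.4 mol/h.

L = 24.4 mol/h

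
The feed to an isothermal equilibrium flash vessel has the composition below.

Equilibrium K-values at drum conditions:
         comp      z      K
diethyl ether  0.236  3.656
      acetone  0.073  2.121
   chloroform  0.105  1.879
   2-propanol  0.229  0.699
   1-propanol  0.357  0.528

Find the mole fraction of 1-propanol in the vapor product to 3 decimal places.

y_1-propanol = 0.275

Material balance + equilibrium reduce to Σ zᵢ(Kᵢ−1)/(1+V/F(Kᵢ−1)) = 0.
Feasibility: ΣzᵢKᵢ = 1.564, Σzᵢ/Kᵢ = 1.159 — both > 1, two phases present.
Newton–Raphson from V/F = 0.5:
  V/F = 0.500: g = 0.0841, g' = -0.549 → V/F = 0.653
  V/F = 0.653: g = 0.0057, g' = -0.484 → V/F = 0.665
Converged at V/F = 0.665.
Compositions from xᵢ = zᵢ/(1+V/F(Kᵢ−1)), yᵢ = Kᵢxᵢ:
  diethyl ether: x = 0.085, y = 0.312
  acetone: x = 0.042, y = 0.089
  chloroform: x = 0.066, y = 0.125
  2-propanol: x = 0.286, y = 0.200
  1-propanol: x = 0.520, y = 0.275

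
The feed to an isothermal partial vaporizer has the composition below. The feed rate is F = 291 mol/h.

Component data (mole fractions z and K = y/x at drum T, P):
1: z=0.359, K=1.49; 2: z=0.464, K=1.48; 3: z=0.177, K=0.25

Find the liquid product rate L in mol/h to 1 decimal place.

Material balance + equilibrium reduce to Σ zᵢ(Kᵢ−1)/(1+ψ(Kᵢ−1)) = 0.
g(0) = ΣzᵢKᵢ − 1 = 0.266 and g(1) = 1 − Σzᵢ/Kᵢ = -0.262, so a root lies in (0, 1).
Iterate (Newton) starting at ψ = 0.5:
  ψ = 0.500: g = 0.1085, g' = -0.380 → ψ = 0.786
  ψ = 0.786: g = -0.0344, g' = -0.691 → ψ = 0.736
  ψ = 0.736: g = -0.0023, g' = -0.601 → ψ = 0.732
Converged at ψ = 0.732.
Then V = ψ·F = 0.7319·291 = 213.0 mol/h and L = F − V = 78.0 mol/h.

L = 78.0 mol/h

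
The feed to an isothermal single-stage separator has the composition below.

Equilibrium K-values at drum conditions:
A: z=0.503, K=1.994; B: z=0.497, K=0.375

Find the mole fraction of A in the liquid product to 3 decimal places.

x_A = 0.386

Let β = V/F and solve Σ zᵢ(Kᵢ−1)/(1+β(Kᵢ−1)) = 0.
Check two-phase: ΣzᵢKᵢ = 1.189 > 1 and Σzᵢ/Kᵢ = 1.578 > 1, so g(0) = 0.189 > 0 and g(1) = -0.578 < 0.
Binary case is linear: z₁(K₁−1)(1+β(K₂−1)) + z₂(K₂−1)(1+β(K₁−1)) = 0
⇒ β = [z₁(K₁−1)+z₂(K₂−1)] / [−(K₁−1)(K₂−1)] = 0.1894/0.6212 = 0.305
Compositions from xᵢ = zᵢ/(1+β(Kᵢ−1)), yᵢ = Kᵢxᵢ:
  A: x = 0.386, y = 0.770
  B: x = 0.614, y = 0.230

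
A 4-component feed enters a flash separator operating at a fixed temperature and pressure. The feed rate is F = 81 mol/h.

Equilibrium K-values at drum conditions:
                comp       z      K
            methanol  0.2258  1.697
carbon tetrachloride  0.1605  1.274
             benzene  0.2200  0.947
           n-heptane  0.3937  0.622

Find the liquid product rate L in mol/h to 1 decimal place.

Material balance + equilibrium reduce to Σ zᵢ(Kᵢ−1)/(1+ψ(Kᵢ−1)) = 0.
g(0) = ΣzᵢKᵢ − 1 = 0.0409 and g(1) = 1 − Σzᵢ/Kᵢ = -0.1243, so a root lies in (0, 1).
Newton–Raphson from ψ = 0.37:
  ψ = 0.3700: g = -0.01986, g' = -0.1559 → ψ = 0.2426
  ψ = 0.2426: g = 0.00020, g' = -0.1597 → ψ = 0.2439
Converged at ψ = 0.2439.
Then V = ψ·F = 0.2439·81 = 19.8 mol/h and L = F − V = 61.2 mol/h.

L = 61.2 mol/h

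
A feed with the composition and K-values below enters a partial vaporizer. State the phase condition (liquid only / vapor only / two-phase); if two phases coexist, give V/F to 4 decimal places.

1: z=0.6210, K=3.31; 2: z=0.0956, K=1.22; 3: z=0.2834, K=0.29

ΣzᵢKᵢ = 2.2543; Σzᵢ/Kᵢ = 1.2432.
Both exceed 1, so a two-phase solution exists.
Material balance + equilibrium reduce to Σ zᵢ(Kᵢ−1)/(1+ψ(Kᵢ−1)) = 0.
Newton–Raphson from ψ = 0.5:
  ψ = 0.5000: g = 0.37265, g' = -1.0607 → ψ = 0.8513
  ψ = 0.8513: g = -0.00741, g' = -1.2929 → ψ = 0.8456
Converged at ψ = 0.8456.

two-phase, V/F = 0.8456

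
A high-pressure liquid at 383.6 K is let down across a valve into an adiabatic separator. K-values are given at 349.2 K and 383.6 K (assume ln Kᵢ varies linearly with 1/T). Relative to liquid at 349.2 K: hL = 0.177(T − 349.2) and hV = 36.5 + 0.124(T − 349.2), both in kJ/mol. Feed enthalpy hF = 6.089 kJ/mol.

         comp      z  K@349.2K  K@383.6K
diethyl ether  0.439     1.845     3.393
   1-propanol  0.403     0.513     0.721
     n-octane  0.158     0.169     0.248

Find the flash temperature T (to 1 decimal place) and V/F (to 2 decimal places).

T = 351.5 K, V/F = 0.16

Adiabatic flash: solve Rachford–Rice at each trial T, then check hF = ψ·hV(T) + (1−ψ)·hL(T).
  T = 349.2 K: K = (1.845, 0.513, 0.169), RR gives ψ = 0.085, H_out = 3.109 kJ/mol
  T = 383.6 K: K = (3.393, 0.721, 0.248), RR gives ψ = 0.703, H_out = 30.454 kJ/mol
  T = 366.4 K: K = (2.538, 0.613, 0.207), RR gives ψ = 0.472, H_out = 19.842 kJ/mol
  T = 357.8 K: K = (2.172, 0.562, 0.187), RR gives ψ = 0.313, H_out = 12.787 kJ/mol
  T = 353.5 K: K = (2.004, 0.537, 0.178), RR gives ψ = 0.211, H_out = 8.408 kJ/mol
  T = 351.4 K: K = (1.925, 0.525, 0.174), RR gives ψ = 0.153, H_out = 5.959 kJ/mol
Linear interpolation between T = 351.4 (H_out = 5.959) and T = 353.5 (H_out = 8.408) on hF = 6.089 gives T ≈ 351.5 K, at which ψ = 0.16.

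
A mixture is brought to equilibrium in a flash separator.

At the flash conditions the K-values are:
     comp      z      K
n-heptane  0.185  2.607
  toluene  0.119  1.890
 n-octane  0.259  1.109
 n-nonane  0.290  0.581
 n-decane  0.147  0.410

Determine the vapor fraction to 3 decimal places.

Newton iteration, ψ⁰ = 0.5:
  ψ = 0.500: g = -0.0118, g' = -0.379 → ψ = 0.469
Converged at ψ = 0.469.

ψ = 0.469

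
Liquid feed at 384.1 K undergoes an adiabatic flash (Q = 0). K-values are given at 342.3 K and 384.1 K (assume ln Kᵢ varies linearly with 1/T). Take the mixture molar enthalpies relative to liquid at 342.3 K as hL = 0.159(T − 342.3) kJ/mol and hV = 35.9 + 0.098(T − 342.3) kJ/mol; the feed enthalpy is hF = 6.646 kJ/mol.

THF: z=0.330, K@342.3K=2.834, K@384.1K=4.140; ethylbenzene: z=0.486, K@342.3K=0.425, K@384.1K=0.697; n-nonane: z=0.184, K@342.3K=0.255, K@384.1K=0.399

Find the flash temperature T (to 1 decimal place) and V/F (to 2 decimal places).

Adiabatic flash: solve Rachford–Rice at each trial T, then check hF = ψ·hV(T) + (1−ψ)·hL(T).
  T = 342.3 K: K = (2.834, 0.425, 0.255), RR gives ψ = 0.165, H_out = 5.908 kJ/mol
  T = 384.1 K: K = (4.140, 0.697, 0.399), RR gives ψ = 0.610, H_out = 27.000 kJ/mol
  T = 363.2 K: K = (3.463, 0.552, 0.323), RR gives ψ = 0.368, H_out = 16.057 kJ/mol
  T = 352.8 K: K = (3.144, 0.487, 0.288), RR gives ψ = 0.266, H_out = 11.046 kJ/mol
  T = 347.6 K: K = (2.989, 0.456, 0.272), RR gives ψ = 0.216, H_out = 8.530 kJ/mol
  T = 345.0 K: K = (2.912, 0.440, 0.263), RR gives ψ = 0.191, H_out = 7.254 kJ/mol
  T = 343.6 K: K = (2.872, 0.432, 0.259), RR gives ψ = 0.177, H_out = 6.559 kJ/mol
Linear interpolation between T = 343.6 (H_out = 6.559) and T = 345.0 (H_out = 7.254) on hF = 6.646 gives T ≈ 343.8 K, at which ψ = 0.18.

T = 343.8 K, V/F = 0.18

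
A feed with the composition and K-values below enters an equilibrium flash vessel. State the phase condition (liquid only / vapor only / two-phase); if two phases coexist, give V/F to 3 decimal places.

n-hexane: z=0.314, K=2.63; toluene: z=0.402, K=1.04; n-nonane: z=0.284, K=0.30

ΣzᵢKᵢ = 1.329; Σzᵢ/Kᵢ = 1.453.
Both exceed 1, so a two-phase solution exists.
Material balance + equilibrium reduce to Σ zᵢ(Kᵢ−1)/(1+ψ(Kᵢ−1)) = 0.
Iterate (Newton) starting at ψ = 0.5:
  ψ = 0.500: g = -0.0081, g' = -0.583 → ψ = 0.486
Converged at ψ = 0.486.

two-phase, V/F = 0.486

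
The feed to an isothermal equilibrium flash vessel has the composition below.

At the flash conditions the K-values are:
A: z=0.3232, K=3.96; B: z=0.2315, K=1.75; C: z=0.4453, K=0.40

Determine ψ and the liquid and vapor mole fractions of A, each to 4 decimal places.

ψ = 0.6572, x_A = 0.1097, y_A = 0.4346

Rachford–Rice: g(ψ) = Σ zᵢ(Kᵢ−1)/(1+ψ(Kᵢ−1)) = 0.
g(0) = ΣzᵢKᵢ − 1 = 0.8631 and g(1) = 1 − Σzᵢ/Kᵢ = -0.3272, so a root lies in (0, 1).
Newton iteration, ψ⁰ = 0.68:
  ψ = 0.6800: g = -0.01880, g' = -0.8265 → ψ = 0.6573
  ψ = 0.6573: g = -0.00006, g' = -0.8219 → ψ = 0.6572
Converged at ψ = 0.6572.
Compositions from xᵢ = zᵢ/(1+ψ(Kᵢ−1)), yᵢ = Kᵢxᵢ:
  A: x = 0.1097, y = 0.4346
  B: x = 0.1551, y = 0.2714
  C: x = 0.7352, y = 0.2941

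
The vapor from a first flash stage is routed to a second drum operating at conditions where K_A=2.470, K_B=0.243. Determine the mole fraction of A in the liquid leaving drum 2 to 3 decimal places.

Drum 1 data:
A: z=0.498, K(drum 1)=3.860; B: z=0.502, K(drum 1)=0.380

x_A (drum 2) = 0.340

Drum 1:
Rachford–Rice: g(ψ₁) = Σ zᵢ(Kᵢ−1)/(1+ψ₁(Kᵢ−1)) = 0.
g(0) = ΣzᵢKᵢ − 1 = 1.113 and g(1) = 1 − Σzᵢ/Kᵢ = -0.450, so a root lies in (0, 1).
Newton–Raphson from ψ₁ = 0.42:
  ψ₁ = 0.420: g = 0.2262, g' = -1.193 → ψ₁ = 0.610
  ψ₁ = 0.610: g = 0.0189, g' = -1.040 → ψ₁ = 0.628
Converged at ψ₁ = 0.628.
Drum-1 compositions:
  A: x = 0.178, y = 0.688
  B: x = 0.822, y = 0.312
Drum-2 feed = drum-1 vapor: z₂ = (0.6877, 0.3123).
Drum 2:
Rachford–Rice: g(ψ₂) = Σ zᵢ(Kᵢ−1)/(1+ψ₂(Kᵢ−1)) = 0.
Feasibility: ΣzᵢKᵢ = 1.775, Σzᵢ/Kᵢ = 1.564 — both > 1, two phases present.
Binary case is linear: z₁(K₁−1)(1+ψ₂(K₂−1)) + z₂(K₂−1)(1+ψ₂(K₁−1)) = 0
⇒ ψ₂ = [z₁(K₁−1)+z₂(K₂−1)] / [−(K₁−1)(K₂−1)] = 0.7745/1.1128 = 0.696
  A: x = 0.340, y = 0.840
  B: x = 0.660, y = 0.160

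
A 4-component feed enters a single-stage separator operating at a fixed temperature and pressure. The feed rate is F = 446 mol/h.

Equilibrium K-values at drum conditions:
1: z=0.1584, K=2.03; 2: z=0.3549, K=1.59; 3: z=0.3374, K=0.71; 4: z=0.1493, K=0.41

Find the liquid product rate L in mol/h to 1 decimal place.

Rachford–Rice: g(V/F) = Σ zᵢ(Kᵢ−1)/(1+V/F(Kᵢ−1)) = 0.
Feasibility: ΣzᵢKᵢ = 1.1866, Σzᵢ/Kᵢ = 1.1406 — both > 1, two phases present.
Iterate (Newton) starting at V/F = 0.5:
  V/F = 0.5000: g = 0.03000, g' = -0.2903 → V/F = 0.6033
  V/F = 0.6033: g = -0.00033, g' = -0.2981 → V/F = 0.6022
Converged at V/F = 0.6022.
Then V = V/F·F = 0.6022·446 = 268.6 mol/h and L = F − V = 177.4 mol/h.

L = 177.4 mol/h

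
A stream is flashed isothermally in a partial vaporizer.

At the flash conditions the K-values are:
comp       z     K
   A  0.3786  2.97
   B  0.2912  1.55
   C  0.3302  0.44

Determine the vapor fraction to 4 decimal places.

Newton iteration, ψ⁰ = 0.5:
  ψ = 0.5000: g = 0.24453, g' = -0.6268 → ψ = 0.8901
  ψ = 0.8901: g = 0.00970, g' = -0.6452 → ψ = 0.9051
  ψ = 0.9051: g = -0.00007, g' = -0.6548 → ψ = 0.9050
Converged at ψ = 0.9050.

ψ = 0.9050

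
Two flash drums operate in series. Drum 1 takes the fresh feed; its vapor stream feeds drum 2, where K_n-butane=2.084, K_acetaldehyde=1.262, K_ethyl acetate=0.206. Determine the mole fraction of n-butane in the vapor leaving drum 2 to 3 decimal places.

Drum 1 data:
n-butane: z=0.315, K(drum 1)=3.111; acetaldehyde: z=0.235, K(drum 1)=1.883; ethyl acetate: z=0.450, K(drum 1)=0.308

y_n-butane (drum 2) = 0.575

Drum 1:
Material balance + equilibrium reduce to Σ zᵢ(Kᵢ−1)/(1+ψ₁(Kᵢ−1)) = 0.
Check two-phase: ΣzᵢKᵢ = 1.561 > 1 and Σzᵢ/Kᵢ = 1.687 > 1, so g(0) = 0.561 > 0 and g(1) = -0.687 < 0.
Newton iteration, ψ₁⁰ = 0.5:
  ψ₁ = 0.500: g = -0.0087, g' = -0.924 → ψ₁ = 0.491
Converged at ψ₁ = 0.491.
Drum-1 compositions:
  n-butane: x = 0.155, y = 0.481
  acetaldehyde: x = 0.164, y = 0.309
  ethyl acetate: x = 0.681, y = 0.210
Drum-2 feed = drum-1 vapor: z₂ = (0.4814, 0.3088, 0.2098).
Drum 2:
Newton iteration, ψ₂⁰ = 0.5:
  ψ₂ = 0.500: g = 0.1336, g' = -0.618 → ψ₂ = 0.716
  ψ₂ = 0.716: g = -0.0243, g' = -0.905 → ψ₂ = 0.689
  ψ₂ = 0.689: g = -0.0008, g' = -0.846 → ψ₂ = 0.688
Converged at ψ₂ = 0.688.
  n-butane: x = 0.276, y = 0.575
  acetaldehyde: x = 0.262, y = 0.330
  ethyl acetate: x = 0.463, y = 0.095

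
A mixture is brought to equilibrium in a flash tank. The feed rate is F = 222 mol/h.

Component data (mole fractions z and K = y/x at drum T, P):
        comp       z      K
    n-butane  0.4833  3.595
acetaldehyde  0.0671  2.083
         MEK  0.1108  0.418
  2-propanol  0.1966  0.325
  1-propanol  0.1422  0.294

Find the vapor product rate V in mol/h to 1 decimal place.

V = 141.0 mol/h

Rachford–Rice: g(ψ) = Σ zᵢ(Kᵢ−1)/(1+ψ(Kᵢ−1)) = 0.
g(0) = ΣzᵢKᵢ − 1 = 1.0292 and g(1) = 1 − Σzᵢ/Kᵢ = -0.5203, so a root lies in (0, 1).
Newton iteration, ψ⁰ = 0.59:
  ψ = 0.5900: g = 0.04904, g' = -1.0800 → ψ = 0.6354
  ψ = 0.6354: g = -0.00025, g' = -1.0937 → ψ = 0.6352
Converged at ψ = 0.6352.
Then V = ψ·F = 0.6352·222 = 141.0 mol/h and L = F − V = 81.0 mol/h.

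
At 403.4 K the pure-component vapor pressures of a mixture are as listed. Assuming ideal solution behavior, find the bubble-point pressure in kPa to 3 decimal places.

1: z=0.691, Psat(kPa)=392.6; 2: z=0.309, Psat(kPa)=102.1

At the bubble point ψ → 0, so ΣzᵢKᵢ = 1 with Kᵢ = Pᵢˢᵃᵗ/P ⇒ P = ΣzᵢPᵢˢᵃᵗ.
P = 0.691·392.6 + 0.309·102.1 = 302.836 kPa

Pbub = 302.836 kPa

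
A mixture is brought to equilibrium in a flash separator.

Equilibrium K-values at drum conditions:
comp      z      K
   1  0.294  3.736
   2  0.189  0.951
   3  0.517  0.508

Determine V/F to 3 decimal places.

Material balance + equilibrium reduce to Σ zᵢ(Kᵢ−1)/(1+V/F(Kᵢ−1)) = 0.
Check two-phase: ΣzᵢKᵢ = 1.541 > 1 and Σzᵢ/Kᵢ = 1.295 > 1, so g(0) = 0.541 > 0 and g(1) = -0.295 < 0.
Iterate (Newton) starting at V/F = 0.5:
  V/F = 0.500: g = -0.0072, g' = -0.613 → V/F = 0.488
Converged at V/F = 0.488.

V/F = 0.488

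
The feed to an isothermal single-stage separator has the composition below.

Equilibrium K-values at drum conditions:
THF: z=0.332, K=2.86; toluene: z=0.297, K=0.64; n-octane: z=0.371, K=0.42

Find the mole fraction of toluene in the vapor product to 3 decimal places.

y_toluene = 0.215

Newton iteration, β⁰ = 0.5:
  β = 0.500: g = -0.1135, g' = -0.613 → β = 0.315
  β = 0.315: g = 0.0056, g' = -0.693 → β = 0.323
Converged at β = 0.323.
Compositions from xᵢ = zᵢ/(1+β(Kᵢ−1)), yᵢ = Kᵢxᵢ:
  THF: x = 0.207, y = 0.593
  toluene: x = 0.336, y = 0.215
  n-octane: x = 0.457, y = 0.192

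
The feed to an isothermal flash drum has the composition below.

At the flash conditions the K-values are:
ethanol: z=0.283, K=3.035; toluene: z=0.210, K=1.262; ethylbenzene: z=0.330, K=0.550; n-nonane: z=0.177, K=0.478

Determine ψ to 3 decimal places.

ψ = 0.535

Newton–Raphson from ψ = 0.5:
  ψ = 0.500: g = 0.0175, g' = -0.499 → ψ = 0.535
Converged at ψ = 0.535.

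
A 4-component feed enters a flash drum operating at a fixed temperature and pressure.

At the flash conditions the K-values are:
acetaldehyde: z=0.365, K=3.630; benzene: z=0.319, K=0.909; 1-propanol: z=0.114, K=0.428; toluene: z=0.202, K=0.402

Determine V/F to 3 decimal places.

V/F = 0.685

Material balance + equilibrium reduce to Σ zᵢ(Kᵢ−1)/(1+V/F(Kᵢ−1)) = 0.
Feasibility: ΣzᵢKᵢ = 1.745, Σzᵢ/Kᵢ = 1.220 — both > 1, two phases present.
Newton iteration, V/F⁰ = 0.5:
  V/F = 0.500: g = 0.1206, g' = -0.694 → V/F = 0.674
  V/F = 0.674: g = 0.0070, g' = -0.633 → V/F = 0.685
Converged at V/F = 0.685.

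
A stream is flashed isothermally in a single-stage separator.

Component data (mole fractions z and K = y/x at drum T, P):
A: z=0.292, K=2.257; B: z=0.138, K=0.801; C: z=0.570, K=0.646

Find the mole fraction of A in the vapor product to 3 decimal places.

y_A = 0.464

Material balance + equilibrium reduce to Σ zᵢ(Kᵢ−1)/(1+ψ(Kᵢ−1)) = 0.
Check two-phase: ΣzᵢKᵢ = 1.138 > 1 and Σzᵢ/Kᵢ = 1.184 > 1, so g(0) = 0.138 > 0 and g(1) = -0.184 < 0.
Iterate (Newton) starting at ψ = 0.61:
  ψ = 0.610: g = -0.0809, g' = -0.271 → ψ = 0.312
  ψ = 0.312: g = 0.0076, g' = -0.335 → ψ = 0.335
Converged at ψ = 0.335.
Compositions from xᵢ = zᵢ/(1+ψ(Kᵢ−1)), yᵢ = Kᵢxᵢ:
  A: x = 0.206, y = 0.464
  B: x = 0.148, y = 0.118
  C: x = 0.647, y = 0.418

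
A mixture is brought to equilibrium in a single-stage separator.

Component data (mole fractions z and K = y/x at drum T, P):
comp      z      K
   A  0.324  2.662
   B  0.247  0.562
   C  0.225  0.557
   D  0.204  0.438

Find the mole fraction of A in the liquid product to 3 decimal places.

Rachford–Rice: g(V/F) = Σ zᵢ(Kᵢ−1)/(1+V/F(Kᵢ−1)) = 0.
Check two-phase: ΣzᵢKᵢ = 1.216 > 1 and Σzᵢ/Kᵢ = 1.431 > 1, so g(0) = 0.216 > 0 and g(1) = -0.431 < 0.
Newton iteration, V/F⁰ = 0.64:
  V/F = 0.640: g = -0.2076, g' = -0.545 → V/F = 0.259
  V/F = 0.259: g = 0.0076, g' = -0.642 → V/F = 0.271
Converged at V/F = 0.271.
Compositions from xᵢ = zᵢ/(1+V/F(Kᵢ−1)), yᵢ = Kᵢxᵢ:
  A: x = 0.223, y = 0.595
  B: x = 0.280, y = 0.158
  C: x = 0.256, y = 0.142
  D: x = 0.241, y = 0.105

x_A = 0.223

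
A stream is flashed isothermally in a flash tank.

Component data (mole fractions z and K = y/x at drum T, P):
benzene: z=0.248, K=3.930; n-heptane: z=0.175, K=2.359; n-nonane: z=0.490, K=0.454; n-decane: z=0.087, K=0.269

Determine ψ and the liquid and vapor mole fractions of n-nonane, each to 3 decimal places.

Material balance + equilibrium reduce to Σ zᵢ(Kᵢ−1)/(1+ψ(Kᵢ−1)) = 0.
Check two-phase: ΣzᵢKᵢ = 1.633 > 1 and Σzᵢ/Kᵢ = 1.540 > 1, so g(0) = 0.633 > 0 and g(1) = -0.540 < 0.
Newton–Raphson from ψ = 0.66:
  ψ = 0.660: g = -0.1681, g' = -0.868 → ψ = 0.466
  ψ = 0.466: g = -0.0027, g' = -0.871 → ψ = 0.463
Converged at ψ = 0.463.
Compositions from xᵢ = zᵢ/(1+ψ(Kᵢ−1)), yᵢ = Kᵢxᵢ:
  benzene: x = 0.105, y = 0.414
  n-heptane: x = 0.107, y = 0.253
  n-nonane: x = 0.656, y = 0.298
  n-decane: x = 0.132, y = 0.035

ψ = 0.463, x_n-nonane = 0.656, y_n-nonane = 0.298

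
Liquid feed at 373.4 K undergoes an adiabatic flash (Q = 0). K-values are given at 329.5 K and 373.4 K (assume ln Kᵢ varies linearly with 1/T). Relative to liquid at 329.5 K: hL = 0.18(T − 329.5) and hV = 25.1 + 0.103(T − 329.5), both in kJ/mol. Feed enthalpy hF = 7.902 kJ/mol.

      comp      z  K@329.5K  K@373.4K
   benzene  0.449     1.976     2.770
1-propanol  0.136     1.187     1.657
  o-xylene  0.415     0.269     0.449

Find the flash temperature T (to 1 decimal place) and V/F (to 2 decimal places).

T = 332.4 K, V/F = 0.30

Adiabatic flash: solve Rachford–Rice at each trial T, then check hF = ψ·hV(T) + (1−ψ)·hL(T).
  T = 329.5 K: K = (1.976, 1.187, 0.269), RR gives ψ = 0.259, H_out = 6.494 kJ/mol
  T = 373.4 K: K = (2.770, 1.657, 0.449), RR gives ψ = 0.768, H_out = 24.577 kJ/mol
  T = 351.4 K: K = (2.363, 1.417, 0.353), RR gives ψ = 0.520, H_out = 16.120 kJ/mol
  T = 340.4 K: K = (2.166, 1.300, 0.309), RR gives ψ = 0.396, H_out = 11.574 kJ/mol
  T = 334.9 K: K = (2.070, 1.243, 0.289), RR gives ψ = 0.330, H_out = 9.107 kJ/mol
  T = 332.2 K: K = (2.023, 1.215, 0.279), RR gives ψ = 0.295, H_out = 7.828 kJ/mol
  T = 333.5 K: K = (2.045, 1.228, 0.283), RR gives ψ = 0.312, H_out = 8.450 kJ/mol
Linear interpolation between T = 332.2 (H_out = 7.828) and T = 333.5 (H_out = 8.450) on hF = 7.902 gives T ≈ 332.4 K, at which ψ = 0.30.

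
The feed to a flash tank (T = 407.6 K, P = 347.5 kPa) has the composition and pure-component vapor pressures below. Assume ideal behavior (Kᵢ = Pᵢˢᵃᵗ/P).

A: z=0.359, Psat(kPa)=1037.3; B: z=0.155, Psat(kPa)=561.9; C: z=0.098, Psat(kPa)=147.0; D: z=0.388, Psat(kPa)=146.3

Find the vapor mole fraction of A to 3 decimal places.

Raoult's law: Kᵢ = Pᵢˢᵃᵗ/P = Pᵢˢᵃᵗ/347.5.
  K_A = 1037.3/347.5 = 2.98504, K_B = 561.9/347.5 = 1.61698, K_C = 147.0/347.5 = 0.42302, K_D = 146.3/347.5 = 0.42101
Newton iteration, β⁰ = 0.58:
  β = 0.580: g = -0.0215, g' = -0.706 → β = 0.550
  β = 0.550: g = -0.0000, g' = -0.706 → β = 0.549
Converged at β = 0.549.
Compositions from xᵢ = zᵢ/(1+β(Kᵢ−1)), yᵢ = Kᵢxᵢ:
  A: x = 0.172, y = 0.513
  B: x = 0.116, y = 0.187
  C: x = 0.143, y = 0.061
  D: x = 0.569, y = 0.240

y_A = 0.513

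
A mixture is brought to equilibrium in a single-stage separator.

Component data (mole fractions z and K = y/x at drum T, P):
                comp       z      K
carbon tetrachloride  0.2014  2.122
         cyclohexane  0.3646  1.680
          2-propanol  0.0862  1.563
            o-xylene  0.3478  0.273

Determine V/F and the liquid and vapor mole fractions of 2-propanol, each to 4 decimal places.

Rachford–Rice: g(V/F) = Σ zᵢ(Kᵢ−1)/(1+V/F(Kᵢ−1)) = 0.
g(0) = ΣzᵢKᵢ − 1 = 0.2696 and g(1) = 1 − Σzᵢ/Kᵢ = -0.6411, so a root lies in (0, 1).
Newton iteration, V/F⁰ = 0.62:
  V/F = 0.6200: g = -0.11671, g' = -0.7959 → V/F = 0.4734
  V/F = 0.4734: g = -0.01207, g' = -0.6490 → V/F = 0.4548
  V/F = 0.4548: g = -0.00011, g' = -0.6371 → V/F = 0.4546
Converged at V/F = 0.4546.
Compositions from xᵢ = zᵢ/(1+V/F(Kᵢ−1)), yᵢ = Kᵢxᵢ:
  carbon tetrachloride: x = 0.1334, y = 0.2830
  cyclohexane: x = 0.2785, y = 0.4679
  2-propanol: x = 0.0686, y = 0.1073
  o-xylene: x = 0.5195, y = 0.1418

V/F = 0.4546, x_2-propanol = 0.0686, y_2-propanol = 0.1073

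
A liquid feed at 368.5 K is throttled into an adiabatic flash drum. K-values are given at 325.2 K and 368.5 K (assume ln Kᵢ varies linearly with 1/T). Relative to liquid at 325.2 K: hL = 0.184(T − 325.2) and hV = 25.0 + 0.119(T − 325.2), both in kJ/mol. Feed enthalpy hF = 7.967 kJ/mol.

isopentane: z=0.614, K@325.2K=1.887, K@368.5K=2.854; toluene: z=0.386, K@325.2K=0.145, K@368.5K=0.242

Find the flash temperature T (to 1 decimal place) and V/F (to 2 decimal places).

Adiabatic flash: solve Rachford–Rice at each trial T, then check hF = ψ·hV(T) + (1−ψ)·hL(T).
  T = 325.2 K: K = (1.887, 0.145), RR gives ψ = 0.283, H_out = 7.074 kJ/mol
  T = 368.5 K: K = (2.854, 0.242), RR gives ψ = 0.602, H_out = 21.319 kJ/mol
  T = 346.9 K: K = (2.352, 0.190), RR gives ψ = 0.473, H_out = 15.149 kJ/mol
  T = 336.0 K: K = (2.113, 0.167), RR gives ψ = 0.390, H_out = 11.467 kJ/mol
  T = 330.6 K: K = (1.999, 0.156), RR gives ψ = 0.341, H_out = 9.392 kJ/mol
  T = 327.9 K: K = (1.943, 0.150), RR gives ψ = 0.313, H_out = 8.268 kJ/mol
  T = 326.5 K: K = (1.914, 0.148), RR gives ψ = 0.298, H_out = 7.659 kJ/mol
Linear interpolation between T = 326.5 (H_out = 7.659) and T = 327.9 (H_out = 8.268) on hF = 7.967 gives T ≈ 327.2 K, at which ψ = 0.31.

T = 327.2 K, V/F = 0.31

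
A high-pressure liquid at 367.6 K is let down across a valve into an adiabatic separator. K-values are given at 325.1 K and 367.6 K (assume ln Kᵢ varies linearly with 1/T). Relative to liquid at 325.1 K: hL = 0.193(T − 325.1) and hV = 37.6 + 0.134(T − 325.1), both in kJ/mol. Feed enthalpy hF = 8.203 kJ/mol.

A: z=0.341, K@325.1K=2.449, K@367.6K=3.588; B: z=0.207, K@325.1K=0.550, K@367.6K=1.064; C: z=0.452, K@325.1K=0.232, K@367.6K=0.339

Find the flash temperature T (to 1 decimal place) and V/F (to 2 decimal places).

T = 335.9 K, V/F = 0.17

Adiabatic flash: solve Rachford–Rice at each trial T, then check hF = ψ·hV(T) + (1−ψ)·hL(T).
  T = 325.1 K: K = (2.449, 0.550, 0.232), RR gives ψ = 0.055, H_out = 2.055 kJ/mol
  T = 367.6 K: K = (3.588, 1.064, 0.339), RR gives ψ = 0.445, H_out = 23.809 kJ/mol
  T = 346.4 K: K = (3.001, 0.781, 0.284), RR gives ψ = 0.263, H_out = 13.674 kJ/mol
  T = 335.8 K: K = (2.721, 0.660, 0.258), RR gives ψ = 0.165, H_out = 8.164 kJ/mol
  T = 341.1 K: K = (2.859, 0.719, 0.271), RR gives ψ = 0.215, H_out = 10.970 kJ/mol
  T = 338.5 K: K = (2.791, 0.689, 0.264), RR gives ψ = 0.191, H_out = 9.608 kJ/mol
  T = 337.1 K: K = (2.755, 0.674, 0.261), RR gives ψ = 0.177, H_out = 8.863 kJ/mol
Linear interpolation between T = 335.8 (H_out = 8.164) and T = 337.1 (H_out = 8.863) on hF = 8.203 gives T ≈ 335.9 K, at which ψ = 0.17.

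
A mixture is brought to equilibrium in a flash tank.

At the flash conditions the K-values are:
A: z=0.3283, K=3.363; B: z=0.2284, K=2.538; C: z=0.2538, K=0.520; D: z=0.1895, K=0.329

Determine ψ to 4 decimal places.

Rachford–Rice: g(ψ) = Σ zᵢ(Kᵢ−1)/(1+ψ(Kᵢ−1)) = 0.
g(0) = ΣzᵢKᵢ − 1 = 0.8781 and g(1) = 1 − Σzᵢ/Kᵢ = -0.2517, so a root lies in (0, 1).
Newton iteration, ψ⁰ = 0.5:
  ψ = 0.5000: g = 0.20254, g' = -0.8523 → ψ = 0.7376
  ψ = 0.7376: g = 0.00702, g' = -0.8369 → ψ = 0.7460
Converged at ψ = 0.7460.

ψ = 0.7460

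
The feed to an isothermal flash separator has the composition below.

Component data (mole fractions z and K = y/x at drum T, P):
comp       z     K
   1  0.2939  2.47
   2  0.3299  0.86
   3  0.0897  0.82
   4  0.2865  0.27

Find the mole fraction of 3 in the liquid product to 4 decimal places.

Newton–Raphson from ψ = 0.5:
  ψ = 0.5000: g = -0.14776, g' = -0.6006 → ψ = 0.2540
  ψ = 0.2540: g = -0.00697, g' = -0.5769 → ψ = 0.2419
Converged at ψ = 0.2419.
Compositions from xᵢ = zᵢ/(1+ψ(Kᵢ−1)), yᵢ = Kᵢxᵢ:
  1: x = 0.2168, y = 0.5355
  2: x = 0.3415, y = 0.2937
  3: x = 0.0938, y = 0.0769
  4: x = 0.3480, y = 0.0939

x_3 = 0.0938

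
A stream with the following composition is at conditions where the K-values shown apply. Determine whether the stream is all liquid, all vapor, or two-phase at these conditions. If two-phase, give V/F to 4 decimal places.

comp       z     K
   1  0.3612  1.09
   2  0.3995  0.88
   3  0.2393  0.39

all liquid

ΣzᵢKᵢ = 0.8386; Σzᵢ/Kᵢ = 1.3989.
Since ΣzᵢKᵢ < 1 the mixture is below its bubble point — single liquid phase.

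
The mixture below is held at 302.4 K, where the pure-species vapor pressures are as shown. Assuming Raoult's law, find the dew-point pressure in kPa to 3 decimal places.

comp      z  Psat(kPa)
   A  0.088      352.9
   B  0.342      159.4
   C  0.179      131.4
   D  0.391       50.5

Pdew = 86.959 kPa

At the dew point ψ → 1, so Σzᵢ/Kᵢ = 1 with Kᵢ = Pᵢˢᵃᵗ/P ⇒ 1/P = Σzᵢ/Pᵢˢᵃᵗ.
1/P = 0.088/352.9 + 0.342/159.4 + 0.179/131.4 + 0.391/50.5 = 0.011500 ⇒ P = 86.959 kPa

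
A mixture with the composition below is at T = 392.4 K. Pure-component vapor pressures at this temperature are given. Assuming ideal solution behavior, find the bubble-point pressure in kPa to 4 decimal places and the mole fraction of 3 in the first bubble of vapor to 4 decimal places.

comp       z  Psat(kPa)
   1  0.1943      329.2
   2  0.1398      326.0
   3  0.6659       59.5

At the bubble point ψ → 0, so ΣzᵢKᵢ = 1 with Kᵢ = Pᵢˢᵃᵗ/P ⇒ P = ΣzᵢPᵢˢᵃᵗ.
P = 0.1943·329.2 + 0.1398·326.0 + 0.6659·59.5 = 149.1594 kPa
yᵢ = zᵢPᵢˢᵃᵗ/P ⇒ y_3 = 0.6659·59.5/149.1594 = 0.2656

Pbub = 149.1594 kPa, y_3 = 0.2656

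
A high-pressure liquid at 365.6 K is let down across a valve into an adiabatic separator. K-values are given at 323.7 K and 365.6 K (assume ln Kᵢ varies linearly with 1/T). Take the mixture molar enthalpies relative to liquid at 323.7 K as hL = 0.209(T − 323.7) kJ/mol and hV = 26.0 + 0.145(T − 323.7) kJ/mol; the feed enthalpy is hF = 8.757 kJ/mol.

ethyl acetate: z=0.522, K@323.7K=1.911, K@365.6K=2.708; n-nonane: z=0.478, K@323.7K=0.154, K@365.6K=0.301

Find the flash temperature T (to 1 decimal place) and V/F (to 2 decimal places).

Adiabatic flash: solve Rachford–Rice at each trial T, then check hF = ψ·hV(T) + (1−ψ)·hL(T).
  T = 323.7 K: K = (1.911, 0.154), RR gives ψ = 0.092, H_out = 2.400 kJ/mol
  T = 365.6 K: K = (2.708, 0.301), RR gives ψ = 0.467, H_out = 19.645 kJ/mol
  T = 344.6 K: K = (2.298, 0.220), RR gives ψ = 0.301, H_out = 11.782 kJ/mol
  T = 334.1 K: K = (2.101, 0.185), RR gives ψ = 0.206, H_out = 7.394 kJ/mol
  T = 339.4 K: K = (2.200, 0.202), RR gives ψ = 0.256, H_out = 9.669 kJ/mol
  T = 336.8 K: K = (2.151, 0.193), RR gives ψ = 0.232, H_out = 8.571 kJ/mol
  T = 338.1 K: K = (2.175, 0.198), RR gives ψ = 0.244, H_out = 9.124 kJ/mol
Linear interpolation between T = 336.8 (H_out = 8.571) and T = 338.1 (H_out = 9.124) on hF = 8.757 gives T ≈ 337.2 K, at which ψ = 0.24.

T = 337.2 K, V/F = 0.24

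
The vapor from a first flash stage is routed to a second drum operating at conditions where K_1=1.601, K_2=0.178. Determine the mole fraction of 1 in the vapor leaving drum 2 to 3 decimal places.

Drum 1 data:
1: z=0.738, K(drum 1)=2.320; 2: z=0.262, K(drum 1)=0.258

y_1 (drum 2) = 0.925

Drum 1:
Binary case is linear: z₁(K₁−1)(1+ψ₁(K₂−1)) + z₂(K₂−1)(1+ψ₁(K₁−1)) = 0
⇒ ψ₁ = [z₁(K₁−1)+z₂(K₂−1)] / [−(K₁−1)(K₂−1)] = 0.7798/0.9794 = 0.796
Drum-1 compositions:
  1: x = 0.360, y = 0.835
  2: x = 0.640, y = 0.165
Drum-2 feed = drum-1 vapor: z₂ = (0.8348, 0.1652).
Drum 2:
Binary case is linear: z₁(K₁−1)(1+ψ₂(K₂−1)) + z₂(K₂−1)(1+ψ₂(K₁−1)) = 0
⇒ ψ₂ = [z₁(K₁−1)+z₂(K₂−1)] / [−(K₁−1)(K₂−1)] = 0.3660/0.4940 = 0.741
  1: x = 0.578, y = 0.925
  2: x = 0.422, y = 0.075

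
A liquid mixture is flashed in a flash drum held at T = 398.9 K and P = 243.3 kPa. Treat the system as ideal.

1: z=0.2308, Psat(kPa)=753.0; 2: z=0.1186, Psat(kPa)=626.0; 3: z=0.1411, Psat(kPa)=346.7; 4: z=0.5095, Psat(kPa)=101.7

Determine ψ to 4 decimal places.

ψ = 0.4596

Raoult's law: Kᵢ = Pᵢˢᵃᵗ/P = Pᵢˢᵃᵗ/243.3.
  K_1 = 753.0/243.3 = 3.094945, K_2 = 626.0/243.3 = 2.572955, K_3 = 346.7/243.3 = 1.424990, K_4 = 101.7/243.3 = 0.418002
Iterate (Newton) starting at ψ = 0.5:
  ψ = 0.5000: g = -0.02820, g' = -0.6942 → ψ = 0.4594
  ψ = 0.4594: g = 0.00012, g' = -0.7013 → ψ = 0.4596
Converged at ψ = 0.4596.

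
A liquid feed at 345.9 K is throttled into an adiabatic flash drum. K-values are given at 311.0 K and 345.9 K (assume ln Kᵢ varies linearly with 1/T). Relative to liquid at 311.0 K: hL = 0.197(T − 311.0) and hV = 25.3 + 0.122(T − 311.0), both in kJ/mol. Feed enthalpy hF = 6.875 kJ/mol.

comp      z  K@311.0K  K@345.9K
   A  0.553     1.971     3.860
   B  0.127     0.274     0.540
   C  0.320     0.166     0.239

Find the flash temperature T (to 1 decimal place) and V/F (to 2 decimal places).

Adiabatic flash: solve Rachford–Rice at each trial T, then check hF = ψ·hV(T) + (1−ψ)·hL(T).
  T = 311.0 K: K = (1.971, 0.274, 0.166), RR gives ψ = 0.227, H_out = 5.755 kJ/mol
  T = 345.9 K: K = (3.860, 0.540, 0.239), RR gives ψ = 0.641, H_out = 21.414 kJ/mol
  T = 328.4 K: K = (2.805, 0.391, 0.201), RR gives ψ = 0.489, H_out = 15.173 kJ/mol
  T = 319.7 K: K = (2.363, 0.329, 0.183), RR gives ψ = 0.383, H_out = 11.156 kJ/mol
  T = 315.4 K: K = (2.163, 0.301, 0.175), RR gives ψ = 0.315, H_out = 8.729 kJ/mol
  T = 313.2 K: K = (2.065, 0.287, 0.170), RR gives ψ = 0.274, H_out = 7.318 kJ/mol
Linear interpolation between T = 311.0 (H_out = 5.755) and T = 313.2 (H_out = 7.318) on hF = 6.875 gives T ≈ 312.6 K, at which ψ = 0.26.

T = 312.6 K, V/F = 0.26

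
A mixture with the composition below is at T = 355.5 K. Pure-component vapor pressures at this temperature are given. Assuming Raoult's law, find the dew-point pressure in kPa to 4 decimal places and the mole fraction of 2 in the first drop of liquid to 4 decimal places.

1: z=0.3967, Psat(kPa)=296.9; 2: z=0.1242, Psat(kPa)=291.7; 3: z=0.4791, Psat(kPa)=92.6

Pdew = 144.1798 kPa, x_2 = 0.0614

At the dew point ψ → 1, so Σzᵢ/Kᵢ = 1 with Kᵢ = Pᵢˢᵃᵗ/P ⇒ 1/P = Σzᵢ/Pᵢˢᵃᵗ.
1/P = 0.3967/296.9 + 0.1242/291.7 + 0.4791/92.6 = 0.0069358 ⇒ P = 144.1798 kPa
xᵢ = zᵢP/Pᵢˢᵃᵗ ⇒ x_2 = 0.1242·144.1798/291.7 = 0.0614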